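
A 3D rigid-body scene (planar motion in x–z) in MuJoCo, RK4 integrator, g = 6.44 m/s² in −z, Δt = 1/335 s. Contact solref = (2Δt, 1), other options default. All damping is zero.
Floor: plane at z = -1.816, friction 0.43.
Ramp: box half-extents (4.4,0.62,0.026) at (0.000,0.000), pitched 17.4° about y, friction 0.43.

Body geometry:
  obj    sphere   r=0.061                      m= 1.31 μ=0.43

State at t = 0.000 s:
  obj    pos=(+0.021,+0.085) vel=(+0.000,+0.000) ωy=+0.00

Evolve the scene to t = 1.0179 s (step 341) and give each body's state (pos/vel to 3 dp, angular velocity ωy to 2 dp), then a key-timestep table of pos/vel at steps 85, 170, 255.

State at t = 1.0179 s:
  obj    pos=(+0.701,-0.129) vel=(+1.336,-0.419) ωy=+22.95

Key-timestep trajectory:
   step    t(s)  obj.x    obj.z    obj.vx   obj.vz 
     85  0.2537   +0.063  +0.071  +0.333  -0.104
    170  0.5075   +0.190  +0.032  +0.666  -0.209
    255  0.7612   +0.401  -0.035  +0.999  -0.313


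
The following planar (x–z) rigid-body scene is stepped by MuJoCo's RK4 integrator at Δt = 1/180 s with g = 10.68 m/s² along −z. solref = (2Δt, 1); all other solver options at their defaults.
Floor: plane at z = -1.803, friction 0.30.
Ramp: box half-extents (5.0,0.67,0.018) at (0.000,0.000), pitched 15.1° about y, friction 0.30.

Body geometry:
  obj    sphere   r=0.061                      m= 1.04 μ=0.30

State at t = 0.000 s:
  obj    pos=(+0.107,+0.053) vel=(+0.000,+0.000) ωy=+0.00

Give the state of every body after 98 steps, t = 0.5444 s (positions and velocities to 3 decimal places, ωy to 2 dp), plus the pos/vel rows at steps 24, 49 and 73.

State at t = 0.5444 s:
  obj    pos=(+0.391,-0.024) vel=(+1.045,-0.282) ωy=+17.73

Key-timestep trajectory:
   step    t(s)  obj.x    obj.z    obj.vx   obj.vz 
     24  0.1333   +0.124  +0.048  +0.256  -0.069
     49  0.2722   +0.178  +0.034  +0.522  -0.141
     73  0.4056   +0.265  +0.010  +0.778  -0.210


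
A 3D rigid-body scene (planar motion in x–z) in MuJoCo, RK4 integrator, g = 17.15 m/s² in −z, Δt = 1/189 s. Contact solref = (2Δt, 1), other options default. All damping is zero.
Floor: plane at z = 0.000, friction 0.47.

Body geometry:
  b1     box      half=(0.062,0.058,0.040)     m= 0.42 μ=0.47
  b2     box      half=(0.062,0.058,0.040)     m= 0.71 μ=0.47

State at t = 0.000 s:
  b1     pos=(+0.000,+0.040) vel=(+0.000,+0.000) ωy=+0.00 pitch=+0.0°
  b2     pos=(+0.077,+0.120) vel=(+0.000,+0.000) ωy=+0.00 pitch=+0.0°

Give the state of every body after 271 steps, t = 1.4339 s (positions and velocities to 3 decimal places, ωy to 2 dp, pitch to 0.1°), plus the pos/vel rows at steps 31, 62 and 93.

State at t = 1.4339 s:
  b1     pos=(+0.000,+0.040) vel=(+0.000,+0.000) ωy=+0.00 pitch=+0.0°
  b2     pos=(+0.138,+0.062) vel=(+0.000,+0.000) ωy=+0.00 pitch=+90.0°

Key-timestep trajectory:
   step    t(s)  b1.x    b1.z    b1.vx   b1.vz   b2.x    b2.z    b2.vx   b2.vz 
     31  0.1640   +0.000  +0.040  +0.000  +0.000   +0.113  +0.071  +0.494  -0.573
     62  0.3280   +0.000  +0.040  +0.000  +0.000   +0.163  +0.072  -0.007  -0.001
     93  0.4921   +0.000  +0.040  +0.000  +0.000   +0.132  +0.065  -0.029  +0.040


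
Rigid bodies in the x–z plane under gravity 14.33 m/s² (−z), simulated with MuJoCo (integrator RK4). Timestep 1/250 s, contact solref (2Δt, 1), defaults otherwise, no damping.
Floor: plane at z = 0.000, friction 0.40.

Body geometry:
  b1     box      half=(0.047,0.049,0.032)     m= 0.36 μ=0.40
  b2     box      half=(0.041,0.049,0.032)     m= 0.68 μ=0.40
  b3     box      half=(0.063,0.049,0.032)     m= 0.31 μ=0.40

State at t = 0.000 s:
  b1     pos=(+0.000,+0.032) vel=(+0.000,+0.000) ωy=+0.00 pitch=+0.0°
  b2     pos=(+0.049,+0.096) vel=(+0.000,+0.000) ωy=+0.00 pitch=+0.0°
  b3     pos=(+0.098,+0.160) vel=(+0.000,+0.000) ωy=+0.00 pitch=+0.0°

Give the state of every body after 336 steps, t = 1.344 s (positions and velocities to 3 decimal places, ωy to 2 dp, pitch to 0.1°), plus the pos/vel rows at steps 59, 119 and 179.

State at t = 1.344 s:
  b1     pos=(+0.000,+0.032) vel=(+0.000,+0.000) ωy=+0.00 pitch=+0.0°
  b2     pos=(+0.094,+0.041) vel=(+0.000,+0.000) ωy=+0.00 pitch=+90.0°
  b3     pos=(+0.207,+0.063) vel=(+0.000,+0.000) ωy=+0.00 pitch=+90.0°

Key-timestep trajectory:
   step    t(s)  b1.x    b1.z    b1.vx   b1.vz   b2.x    b2.z    b2.vx   b2.vz   b3.x    b3.z    b3.vx   b3.vz 
     59  0.2360   +0.000  +0.032  +0.000  +0.000   +0.094  +0.040  +0.136  +0.226   +0.185  +0.070  +0.390  -0.039
    119  0.4760   +0.000  +0.032  +0.000  +0.000   +0.094  +0.041  +0.000  +0.000   +0.229  +0.070  -0.053  -0.008
    179  0.7160   +0.000  +0.032  +0.000  +0.000   +0.094  +0.041  +0.000  +0.000   +0.204  +0.065  +0.183  -0.074


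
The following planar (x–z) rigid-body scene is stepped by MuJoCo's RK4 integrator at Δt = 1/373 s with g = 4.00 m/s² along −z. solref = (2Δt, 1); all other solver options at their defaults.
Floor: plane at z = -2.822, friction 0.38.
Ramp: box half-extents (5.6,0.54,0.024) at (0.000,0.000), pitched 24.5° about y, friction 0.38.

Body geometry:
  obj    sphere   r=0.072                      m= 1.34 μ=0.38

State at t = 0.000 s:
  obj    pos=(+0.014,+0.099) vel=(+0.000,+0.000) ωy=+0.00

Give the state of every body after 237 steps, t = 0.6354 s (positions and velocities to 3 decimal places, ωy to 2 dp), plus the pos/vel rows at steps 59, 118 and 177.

State at t = 0.6354 s:
  obj    pos=(+0.232,+0.000) vel=(+0.685,-0.312) ωy=+10.45

Key-timestep trajectory:
   step    t(s)  obj.x    obj.z    obj.vx   obj.vz 
     59  0.1582   +0.028  +0.093  +0.171  -0.078
    118  0.3164   +0.068  +0.075  +0.341  -0.155
    177  0.4745   +0.135  +0.044  +0.512  -0.233


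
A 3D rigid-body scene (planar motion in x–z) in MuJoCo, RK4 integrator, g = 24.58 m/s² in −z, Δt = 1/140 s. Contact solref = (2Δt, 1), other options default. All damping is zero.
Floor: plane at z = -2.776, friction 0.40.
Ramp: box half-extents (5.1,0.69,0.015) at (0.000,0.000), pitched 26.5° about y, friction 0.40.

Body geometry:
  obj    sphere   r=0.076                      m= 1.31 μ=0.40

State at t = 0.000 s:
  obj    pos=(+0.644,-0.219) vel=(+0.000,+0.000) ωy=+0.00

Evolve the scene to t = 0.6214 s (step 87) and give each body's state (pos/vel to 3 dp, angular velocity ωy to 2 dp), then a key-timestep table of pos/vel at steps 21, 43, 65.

State at t = 0.6214 s:
  obj    pos=(+1.998,-0.894) vel=(+4.356,-2.172) ωy=+64.03

Key-timestep trajectory:
   step    t(s)  obj.x    obj.z    obj.vx   obj.vz 
     21  0.1500   +0.723  -0.259  +1.052  -0.524
     43  0.3071   +0.975  -0.384  +2.153  -1.074
     65  0.4643   +1.400  -0.596  +3.255  -1.623


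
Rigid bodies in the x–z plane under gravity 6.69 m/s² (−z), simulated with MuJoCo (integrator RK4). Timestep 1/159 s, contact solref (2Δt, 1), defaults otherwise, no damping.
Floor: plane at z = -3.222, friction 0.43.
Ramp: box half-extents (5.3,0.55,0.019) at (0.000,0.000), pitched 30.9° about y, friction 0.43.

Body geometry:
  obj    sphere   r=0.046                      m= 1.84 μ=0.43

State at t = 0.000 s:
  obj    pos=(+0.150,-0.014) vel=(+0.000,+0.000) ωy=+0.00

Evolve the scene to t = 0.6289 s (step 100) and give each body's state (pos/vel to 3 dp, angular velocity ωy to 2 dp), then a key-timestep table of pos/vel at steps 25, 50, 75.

State at t = 0.6289 s:
  obj    pos=(+0.567,-0.263) vel=(+1.324,-0.793) ωy=+33.54

Key-timestep trajectory:
   step    t(s)  obj.x    obj.z    obj.vx   obj.vz 
     25  0.1572   +0.176  -0.030  +0.331  -0.198
     50  0.3145   +0.254  -0.076  +0.662  -0.396
     75  0.4717   +0.384  -0.154  +0.993  -0.595


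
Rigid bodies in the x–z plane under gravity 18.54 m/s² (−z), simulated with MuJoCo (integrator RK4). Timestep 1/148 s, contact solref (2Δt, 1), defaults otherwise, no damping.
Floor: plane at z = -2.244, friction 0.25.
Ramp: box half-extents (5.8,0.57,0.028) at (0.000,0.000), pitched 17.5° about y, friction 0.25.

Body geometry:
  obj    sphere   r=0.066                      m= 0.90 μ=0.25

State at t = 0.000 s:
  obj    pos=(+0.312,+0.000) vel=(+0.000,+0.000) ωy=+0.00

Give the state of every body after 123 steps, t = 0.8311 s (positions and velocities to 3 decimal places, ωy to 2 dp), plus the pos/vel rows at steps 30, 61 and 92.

State at t = 0.8311 s:
  obj    pos=(+1.624,-0.413) vel=(+3.156,-0.995) ωy=+50.13

Key-timestep trajectory:
   step    t(s)  obj.x    obj.z    obj.vx   obj.vz 
     30  0.2027   +0.390  -0.024  +0.770  -0.243
     61  0.4122   +0.635  -0.102  +1.566  -0.494
     92  0.6216   +1.046  -0.231  +2.361  -0.744


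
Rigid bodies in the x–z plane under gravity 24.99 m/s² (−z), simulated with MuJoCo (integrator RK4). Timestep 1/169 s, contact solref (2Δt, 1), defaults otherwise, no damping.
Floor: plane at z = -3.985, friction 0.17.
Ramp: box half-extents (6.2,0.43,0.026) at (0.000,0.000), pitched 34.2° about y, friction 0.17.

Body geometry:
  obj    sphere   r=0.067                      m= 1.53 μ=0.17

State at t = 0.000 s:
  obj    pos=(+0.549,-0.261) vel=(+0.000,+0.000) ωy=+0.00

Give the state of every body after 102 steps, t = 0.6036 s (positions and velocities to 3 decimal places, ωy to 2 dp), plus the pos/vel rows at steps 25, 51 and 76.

State at t = 0.6036 s:
  obj    pos=(+2.136,-1.339) vel=(+5.257,-3.574) ωy=+79.05

Key-timestep trajectory:
   step    t(s)  obj.x    obj.z    obj.vx   obj.vz 
     25  0.1479   +0.644  -0.326  +1.296  -0.861
     51  0.3018   +0.946  -0.530  +2.627  -1.790
     76  0.4497   +1.430  -0.859  +3.914  -2.670


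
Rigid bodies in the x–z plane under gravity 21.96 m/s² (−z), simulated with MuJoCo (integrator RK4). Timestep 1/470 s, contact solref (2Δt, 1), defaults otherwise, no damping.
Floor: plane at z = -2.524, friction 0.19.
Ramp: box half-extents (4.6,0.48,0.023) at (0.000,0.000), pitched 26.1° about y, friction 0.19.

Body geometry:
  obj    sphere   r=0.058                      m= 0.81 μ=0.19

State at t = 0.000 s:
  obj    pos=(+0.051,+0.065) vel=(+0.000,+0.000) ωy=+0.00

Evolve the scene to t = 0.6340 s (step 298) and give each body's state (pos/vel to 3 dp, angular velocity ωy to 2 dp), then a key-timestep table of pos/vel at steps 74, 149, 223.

State at t = 0.6340 s:
  obj    pos=(+1.297,-0.545) vel=(+3.929,-1.925) ωy=+75.42

Key-timestep trajectory:
   step    t(s)  obj.x    obj.z    obj.vx   obj.vz 
     74  0.1574   +0.128  +0.028  +0.976  -0.478
    149  0.3170   +0.363  -0.087  +1.965  -0.963
    223  0.4745   +0.749  -0.277  +2.941  -1.441


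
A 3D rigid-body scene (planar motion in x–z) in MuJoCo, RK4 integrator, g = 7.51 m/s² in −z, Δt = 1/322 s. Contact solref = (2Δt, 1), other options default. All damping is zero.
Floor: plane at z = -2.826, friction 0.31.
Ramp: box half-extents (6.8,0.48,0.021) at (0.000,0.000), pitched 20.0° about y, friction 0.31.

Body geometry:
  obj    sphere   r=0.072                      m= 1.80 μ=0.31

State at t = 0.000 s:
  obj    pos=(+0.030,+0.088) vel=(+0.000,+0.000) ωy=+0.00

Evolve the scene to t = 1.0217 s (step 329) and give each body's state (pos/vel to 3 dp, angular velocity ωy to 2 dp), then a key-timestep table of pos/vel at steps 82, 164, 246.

State at t = 1.0217 s:
  obj    pos=(+0.930,-0.240) vel=(+1.762,-0.641) ωy=+26.03

Key-timestep trajectory:
   step    t(s)  obj.x    obj.z    obj.vx   obj.vz 
     82  0.2547   +0.086  +0.068  +0.439  -0.160
    164  0.5093   +0.254  +0.007  +0.878  -0.320
    246  0.7640   +0.533  -0.095  +1.317  -0.479


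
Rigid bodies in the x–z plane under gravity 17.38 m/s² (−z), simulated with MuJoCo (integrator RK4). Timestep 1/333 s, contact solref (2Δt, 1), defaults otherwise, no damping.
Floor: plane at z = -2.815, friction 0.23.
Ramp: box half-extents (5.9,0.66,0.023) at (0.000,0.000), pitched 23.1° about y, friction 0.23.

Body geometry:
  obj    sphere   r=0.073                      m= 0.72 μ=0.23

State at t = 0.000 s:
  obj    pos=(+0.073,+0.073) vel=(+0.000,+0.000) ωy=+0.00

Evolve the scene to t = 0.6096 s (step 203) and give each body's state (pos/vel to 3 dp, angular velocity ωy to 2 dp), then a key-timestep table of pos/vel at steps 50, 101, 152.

State at t = 0.6096 s:
  obj    pos=(+0.906,-0.282) vel=(+2.731,-1.165) ωy=+40.67

Key-timestep trajectory:
   step    t(s)  obj.x    obj.z    obj.vx   obj.vz 
     50  0.1502   +0.124  +0.052  +0.673  -0.287
    101  0.3033   +0.279  -0.015  +1.359  -0.580
    152  0.4565   +0.540  -0.126  +2.045  -0.872


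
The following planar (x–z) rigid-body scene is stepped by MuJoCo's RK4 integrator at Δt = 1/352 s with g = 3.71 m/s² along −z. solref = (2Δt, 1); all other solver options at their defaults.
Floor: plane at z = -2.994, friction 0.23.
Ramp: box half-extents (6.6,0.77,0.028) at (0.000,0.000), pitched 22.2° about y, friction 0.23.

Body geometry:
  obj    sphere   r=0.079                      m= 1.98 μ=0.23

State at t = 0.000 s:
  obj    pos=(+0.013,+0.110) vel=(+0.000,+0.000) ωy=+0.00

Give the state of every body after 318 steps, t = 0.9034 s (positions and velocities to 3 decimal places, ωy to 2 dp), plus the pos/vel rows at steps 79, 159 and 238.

State at t = 0.9034 s:
  obj    pos=(+0.391,-0.044) vel=(+0.838,-0.342) ωy=+11.45

Key-timestep trajectory:
   step    t(s)  obj.x    obj.z    obj.vx   obj.vz 
     79  0.2244   +0.036  +0.101  +0.208  -0.085
    159  0.4517   +0.108  +0.072  +0.419  -0.171
    238  0.6761   +0.225  +0.024  +0.627  -0.256


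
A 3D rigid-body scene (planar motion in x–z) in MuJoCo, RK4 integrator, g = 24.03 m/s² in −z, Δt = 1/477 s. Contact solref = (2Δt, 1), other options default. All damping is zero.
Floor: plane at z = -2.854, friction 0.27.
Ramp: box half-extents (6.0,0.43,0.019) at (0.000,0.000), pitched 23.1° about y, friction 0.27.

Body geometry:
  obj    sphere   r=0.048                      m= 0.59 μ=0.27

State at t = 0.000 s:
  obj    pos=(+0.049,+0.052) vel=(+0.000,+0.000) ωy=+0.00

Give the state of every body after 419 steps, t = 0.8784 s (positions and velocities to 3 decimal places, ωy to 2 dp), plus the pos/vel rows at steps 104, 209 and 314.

State at t = 0.8784 s:
  obj    pos=(+2.439,-0.967) vel=(+5.441,-2.321) ωy=+123.23

Key-timestep trajectory:
   step    t(s)  obj.x    obj.z    obj.vx   obj.vz 
    104  0.2180   +0.196  -0.011  +1.351  -0.576
    209  0.4382   +0.644  -0.202  +2.714  -1.158
    314  0.6583   +1.391  -0.521  +4.078  -1.739


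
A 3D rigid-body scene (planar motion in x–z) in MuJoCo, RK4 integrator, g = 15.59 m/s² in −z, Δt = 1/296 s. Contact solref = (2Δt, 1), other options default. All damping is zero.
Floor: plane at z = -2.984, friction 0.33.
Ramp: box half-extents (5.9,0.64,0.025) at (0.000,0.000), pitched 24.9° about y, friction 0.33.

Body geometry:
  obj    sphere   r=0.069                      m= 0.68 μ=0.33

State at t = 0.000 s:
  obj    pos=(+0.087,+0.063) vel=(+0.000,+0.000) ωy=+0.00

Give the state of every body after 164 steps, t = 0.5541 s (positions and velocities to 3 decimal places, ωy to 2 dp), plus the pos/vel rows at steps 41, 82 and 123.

State at t = 0.5541 s:
  obj    pos=(+0.740,-0.240) vel=(+2.356,-1.094) ωy=+37.64

Key-timestep trajectory:
   step    t(s)  obj.x    obj.z    obj.vx   obj.vz 
     41  0.1385   +0.128  +0.044  +0.589  -0.274
     82  0.2770   +0.250  -0.013  +1.178  -0.547
    123  0.4155   +0.454  -0.107  +1.767  -0.820


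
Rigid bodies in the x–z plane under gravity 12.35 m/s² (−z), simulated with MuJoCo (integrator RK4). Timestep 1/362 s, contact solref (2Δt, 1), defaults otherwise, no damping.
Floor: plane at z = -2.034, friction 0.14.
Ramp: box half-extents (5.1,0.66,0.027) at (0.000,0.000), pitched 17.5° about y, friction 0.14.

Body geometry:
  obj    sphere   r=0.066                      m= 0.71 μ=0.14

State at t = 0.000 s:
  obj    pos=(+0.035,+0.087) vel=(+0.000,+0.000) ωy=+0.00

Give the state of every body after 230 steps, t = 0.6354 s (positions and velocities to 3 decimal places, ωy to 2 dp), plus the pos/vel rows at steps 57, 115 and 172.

State at t = 0.6354 s:
  obj    pos=(+0.546,-0.075) vel=(+1.607,-0.507) ωy=+25.53

Key-timestep trajectory:
   step    t(s)  obj.x    obj.z    obj.vx   obj.vz 
     57  0.1575   +0.066  +0.077  +0.398  -0.126
    115  0.3177   +0.163  +0.046  +0.804  -0.253
    172  0.4751   +0.321  -0.004  +1.202  -0.379


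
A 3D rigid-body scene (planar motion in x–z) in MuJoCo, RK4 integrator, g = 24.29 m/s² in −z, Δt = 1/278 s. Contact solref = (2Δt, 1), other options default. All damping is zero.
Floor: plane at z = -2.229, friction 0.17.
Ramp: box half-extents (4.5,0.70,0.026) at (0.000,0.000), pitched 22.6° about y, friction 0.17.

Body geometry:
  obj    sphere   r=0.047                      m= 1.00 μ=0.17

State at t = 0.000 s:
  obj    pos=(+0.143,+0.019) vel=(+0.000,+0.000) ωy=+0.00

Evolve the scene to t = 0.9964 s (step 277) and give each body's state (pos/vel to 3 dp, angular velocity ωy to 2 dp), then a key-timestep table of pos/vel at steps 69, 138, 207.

State at t = 0.9964 s:
  obj    pos=(+3.199,-1.253) vel=(+6.134,-2.553) ωy=+141.32

Key-timestep trajectory:
   step    t(s)  obj.x    obj.z    obj.vx   obj.vz 
     69  0.2482   +0.333  -0.059  +1.528  -0.636
    138  0.4964   +0.902  -0.296  +3.056  -1.272
    207  0.7446   +1.850  -0.691  +4.584  -1.908


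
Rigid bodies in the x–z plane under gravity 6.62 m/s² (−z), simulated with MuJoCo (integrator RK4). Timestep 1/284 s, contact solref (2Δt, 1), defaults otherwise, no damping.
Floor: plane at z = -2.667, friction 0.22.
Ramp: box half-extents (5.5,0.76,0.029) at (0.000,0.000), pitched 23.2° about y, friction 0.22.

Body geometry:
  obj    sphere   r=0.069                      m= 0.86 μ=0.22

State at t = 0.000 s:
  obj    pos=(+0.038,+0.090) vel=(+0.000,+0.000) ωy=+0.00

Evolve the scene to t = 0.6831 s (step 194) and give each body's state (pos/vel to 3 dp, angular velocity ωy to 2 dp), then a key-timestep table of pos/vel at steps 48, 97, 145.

State at t = 0.6831 s:
  obj    pos=(+0.438,-0.081) vel=(+1.170,-0.501) ωy=+18.44

Key-timestep trajectory:
   step    t(s)  obj.x    obj.z    obj.vx   obj.vz 
     48  0.1690   +0.063  +0.080  +0.289  -0.124
     97  0.3415   +0.138  +0.047  +0.585  -0.251
    145  0.5106   +0.261  -0.005  +0.874  -0.375


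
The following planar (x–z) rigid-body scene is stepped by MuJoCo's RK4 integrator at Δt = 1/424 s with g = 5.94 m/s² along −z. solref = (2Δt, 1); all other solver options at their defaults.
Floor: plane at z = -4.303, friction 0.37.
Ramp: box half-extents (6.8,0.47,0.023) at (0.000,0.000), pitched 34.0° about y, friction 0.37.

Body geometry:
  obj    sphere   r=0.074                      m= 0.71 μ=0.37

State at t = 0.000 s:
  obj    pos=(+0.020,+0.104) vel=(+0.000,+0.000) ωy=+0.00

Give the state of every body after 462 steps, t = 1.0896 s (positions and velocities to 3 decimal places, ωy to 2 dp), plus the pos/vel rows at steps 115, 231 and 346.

State at t = 1.0896 s:
  obj    pos=(+1.188,-0.684) vel=(+2.143,-1.446) ωy=+34.93

Key-timestep trajectory:
   step    t(s)  obj.x    obj.z    obj.vx   obj.vz 
    115  0.2712   +0.092  +0.055  +0.534  -0.360
    231  0.5448   +0.312  -0.093  +1.072  -0.723
    346  0.8160   +0.675  -0.338  +1.605  -1.083


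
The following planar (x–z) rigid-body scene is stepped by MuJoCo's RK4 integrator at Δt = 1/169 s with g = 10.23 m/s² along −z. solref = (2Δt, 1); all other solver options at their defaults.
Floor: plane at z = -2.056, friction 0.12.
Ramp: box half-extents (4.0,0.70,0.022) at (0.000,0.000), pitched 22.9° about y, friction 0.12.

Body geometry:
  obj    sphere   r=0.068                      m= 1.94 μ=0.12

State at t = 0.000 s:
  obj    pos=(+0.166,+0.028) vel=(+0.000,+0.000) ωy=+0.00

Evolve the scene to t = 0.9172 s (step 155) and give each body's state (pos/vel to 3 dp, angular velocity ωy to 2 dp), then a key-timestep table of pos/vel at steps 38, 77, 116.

State at t = 0.9172 s:
  obj    pos=(+1.271,-0.439) vel=(+2.410,-1.014) ωy=+38.07

Key-timestep trajectory:
   step    t(s)  obj.x    obj.z    obj.vx   obj.vz 
     38  0.2249   +0.233  -0.001  +0.592  -0.248
     77  0.4556   +0.439  -0.088  +1.198  -0.503
    116  0.6864   +0.785  -0.234  +1.803  -0.763


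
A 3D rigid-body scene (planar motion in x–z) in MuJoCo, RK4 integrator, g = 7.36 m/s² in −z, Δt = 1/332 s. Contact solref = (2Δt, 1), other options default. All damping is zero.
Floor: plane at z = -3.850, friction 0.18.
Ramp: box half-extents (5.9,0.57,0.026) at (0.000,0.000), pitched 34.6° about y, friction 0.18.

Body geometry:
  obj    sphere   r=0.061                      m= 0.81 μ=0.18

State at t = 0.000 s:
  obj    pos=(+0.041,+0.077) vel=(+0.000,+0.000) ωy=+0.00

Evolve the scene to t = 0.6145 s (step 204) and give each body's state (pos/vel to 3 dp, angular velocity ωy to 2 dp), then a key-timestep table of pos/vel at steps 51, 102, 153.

State at t = 0.6145 s:
  obj    pos=(+0.523,-0.255) vel=(+1.562,-1.086) ωy=+27.28

Key-timestep trajectory:
   step    t(s)  obj.x    obj.z    obj.vx   obj.vz 
     51  0.1536   +0.072  +0.056  +0.390  -0.277
    102  0.3072   +0.162  -0.006  +0.786  -0.536
    153  0.4608   +0.312  -0.110  +1.176  -0.805


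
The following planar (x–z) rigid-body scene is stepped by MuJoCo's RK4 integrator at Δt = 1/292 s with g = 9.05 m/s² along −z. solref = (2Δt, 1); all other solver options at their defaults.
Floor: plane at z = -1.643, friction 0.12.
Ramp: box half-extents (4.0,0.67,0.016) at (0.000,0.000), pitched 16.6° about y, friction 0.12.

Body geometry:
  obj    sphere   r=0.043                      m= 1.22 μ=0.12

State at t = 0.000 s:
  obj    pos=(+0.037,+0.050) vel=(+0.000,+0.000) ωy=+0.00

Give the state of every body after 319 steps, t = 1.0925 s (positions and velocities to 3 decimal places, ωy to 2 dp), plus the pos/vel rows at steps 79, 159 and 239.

State at t = 1.0925 s:
  obj    pos=(+1.093,-0.264) vel=(+1.934,-0.576) ωy=+46.91

Key-timestep trajectory:
   step    t(s)  obj.x    obj.z    obj.vx   obj.vz 
     79  0.2705   +0.102  +0.031  +0.479  -0.143
    159  0.5445   +0.300  -0.028  +0.964  -0.287
    239  0.8185   +0.630  -0.126  +1.449  -0.432


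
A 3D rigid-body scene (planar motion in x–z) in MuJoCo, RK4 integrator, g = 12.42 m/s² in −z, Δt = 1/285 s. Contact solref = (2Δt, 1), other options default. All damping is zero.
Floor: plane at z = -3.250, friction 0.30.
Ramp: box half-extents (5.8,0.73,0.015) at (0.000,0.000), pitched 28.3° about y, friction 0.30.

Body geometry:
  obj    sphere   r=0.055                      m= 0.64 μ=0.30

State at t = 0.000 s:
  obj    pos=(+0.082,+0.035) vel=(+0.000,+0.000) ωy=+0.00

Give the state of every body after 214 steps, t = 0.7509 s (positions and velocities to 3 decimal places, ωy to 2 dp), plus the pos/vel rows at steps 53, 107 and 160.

State at t = 0.7509 s:
  obj    pos=(+1.126,-0.527) vel=(+2.781,-1.497) ωy=+57.41

Key-timestep trajectory:
   step    t(s)  obj.x    obj.z    obj.vx   obj.vz 
     53  0.1860   +0.146  +0.001  +0.689  -0.371
    107  0.3754   +0.343  -0.105  +1.390  -0.749
    160  0.5614   +0.666  -0.279  +2.079  -1.119


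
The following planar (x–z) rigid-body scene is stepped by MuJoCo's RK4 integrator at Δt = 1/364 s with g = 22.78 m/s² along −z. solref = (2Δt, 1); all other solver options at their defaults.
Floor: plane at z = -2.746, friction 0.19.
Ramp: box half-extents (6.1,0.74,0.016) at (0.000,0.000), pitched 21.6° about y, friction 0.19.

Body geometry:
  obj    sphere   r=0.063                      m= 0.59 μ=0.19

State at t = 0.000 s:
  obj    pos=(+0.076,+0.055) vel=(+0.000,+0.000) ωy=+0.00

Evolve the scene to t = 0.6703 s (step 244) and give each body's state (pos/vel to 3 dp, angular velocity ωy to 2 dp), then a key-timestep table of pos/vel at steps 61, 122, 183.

State at t = 0.6703 s:
  obj    pos=(+1.327,-0.441) vel=(+3.733,-1.478) ωy=+63.72

Key-timestep trajectory:
   step    t(s)  obj.x    obj.z    obj.vx   obj.vz 
     61  0.1676   +0.154  +0.024  +0.934  -0.370
    122  0.3352   +0.389  -0.069  +1.867  -0.739
    183  0.5027   +0.780  -0.224  +2.800  -1.109


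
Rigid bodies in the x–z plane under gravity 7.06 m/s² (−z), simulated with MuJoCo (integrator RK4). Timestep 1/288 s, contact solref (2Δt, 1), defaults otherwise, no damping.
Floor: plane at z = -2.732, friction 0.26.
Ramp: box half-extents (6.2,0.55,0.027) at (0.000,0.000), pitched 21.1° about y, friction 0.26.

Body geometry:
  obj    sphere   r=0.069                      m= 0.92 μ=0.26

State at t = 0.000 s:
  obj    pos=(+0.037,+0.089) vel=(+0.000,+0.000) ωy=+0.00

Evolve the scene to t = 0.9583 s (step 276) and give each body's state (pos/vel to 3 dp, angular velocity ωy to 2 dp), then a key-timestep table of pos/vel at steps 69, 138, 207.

State at t = 0.9583 s:
  obj    pos=(+0.815,-0.211) vel=(+1.623,-0.626) ωy=+25.21

Key-timestep trajectory:
   step    t(s)  obj.x    obj.z    obj.vx   obj.vz 
     69  0.2396   +0.086  +0.070  +0.406  -0.157
    138  0.4792   +0.231  +0.014  +0.812  -0.313
    207  0.7188   +0.474  -0.080  +1.217  -0.470


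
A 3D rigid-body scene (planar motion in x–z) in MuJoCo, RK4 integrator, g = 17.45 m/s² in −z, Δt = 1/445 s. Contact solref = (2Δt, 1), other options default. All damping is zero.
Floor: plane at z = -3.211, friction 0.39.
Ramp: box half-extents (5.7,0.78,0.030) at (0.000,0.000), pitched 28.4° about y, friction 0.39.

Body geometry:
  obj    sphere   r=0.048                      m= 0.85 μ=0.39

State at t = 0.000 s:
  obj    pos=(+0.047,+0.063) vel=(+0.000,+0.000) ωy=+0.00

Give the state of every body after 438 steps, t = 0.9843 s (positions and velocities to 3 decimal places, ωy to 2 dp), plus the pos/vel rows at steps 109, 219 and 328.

State at t = 0.9843 s:
  obj    pos=(+2.573,-1.303) vel=(+5.133,-2.775) ωy=+121.56

Key-timestep trajectory:
   step    t(s)  obj.x    obj.z    obj.vx   obj.vz 
    109  0.2449   +0.204  -0.021  +1.277  -0.691
    219  0.4921   +0.679  -0.278  +2.566  -1.388
    328  0.7371   +1.464  -0.703  +3.844  -2.078


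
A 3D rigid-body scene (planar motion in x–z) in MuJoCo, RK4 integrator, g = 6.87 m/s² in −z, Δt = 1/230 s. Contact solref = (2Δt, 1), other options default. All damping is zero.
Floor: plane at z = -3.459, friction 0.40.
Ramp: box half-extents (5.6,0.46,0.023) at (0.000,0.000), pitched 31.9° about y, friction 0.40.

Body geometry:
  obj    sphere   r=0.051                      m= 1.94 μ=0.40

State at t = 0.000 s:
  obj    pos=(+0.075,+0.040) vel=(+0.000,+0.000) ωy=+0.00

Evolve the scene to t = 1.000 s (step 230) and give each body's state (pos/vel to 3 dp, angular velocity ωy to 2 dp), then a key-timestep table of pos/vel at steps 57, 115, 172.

State at t = 1.000 s:
  obj    pos=(+1.176,-0.645) vel=(+2.202,-1.370) ωy=+50.84

Key-timestep trajectory:
   step    t(s)  obj.x    obj.z    obj.vx   obj.vz 
     57  0.2478   +0.143  -0.002  +0.546  -0.340
    115  0.5000   +0.350  -0.131  +1.101  -0.685
    172  0.7478   +0.691  -0.343  +1.646  -1.025


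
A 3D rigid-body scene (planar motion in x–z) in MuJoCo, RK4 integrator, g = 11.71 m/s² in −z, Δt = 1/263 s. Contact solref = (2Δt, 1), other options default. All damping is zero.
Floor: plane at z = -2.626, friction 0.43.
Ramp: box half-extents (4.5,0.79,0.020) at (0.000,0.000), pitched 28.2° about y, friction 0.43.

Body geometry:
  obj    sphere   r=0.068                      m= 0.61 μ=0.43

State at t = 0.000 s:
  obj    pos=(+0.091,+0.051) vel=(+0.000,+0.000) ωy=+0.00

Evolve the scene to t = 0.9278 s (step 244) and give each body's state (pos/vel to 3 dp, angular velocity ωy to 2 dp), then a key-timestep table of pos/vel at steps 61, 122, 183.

State at t = 0.9278 s:
  obj    pos=(+1.590,-0.753) vel=(+3.232,-1.733) ωy=+53.92

Key-timestep trajectory:
   step    t(s)  obj.x    obj.z    obj.vx   obj.vz 
     61  0.2319   +0.185  +0.001  +0.808  -0.433
    122  0.4639   +0.466  -0.150  +1.616  -0.866
    183  0.6958   +0.934  -0.401  +2.424  -1.300


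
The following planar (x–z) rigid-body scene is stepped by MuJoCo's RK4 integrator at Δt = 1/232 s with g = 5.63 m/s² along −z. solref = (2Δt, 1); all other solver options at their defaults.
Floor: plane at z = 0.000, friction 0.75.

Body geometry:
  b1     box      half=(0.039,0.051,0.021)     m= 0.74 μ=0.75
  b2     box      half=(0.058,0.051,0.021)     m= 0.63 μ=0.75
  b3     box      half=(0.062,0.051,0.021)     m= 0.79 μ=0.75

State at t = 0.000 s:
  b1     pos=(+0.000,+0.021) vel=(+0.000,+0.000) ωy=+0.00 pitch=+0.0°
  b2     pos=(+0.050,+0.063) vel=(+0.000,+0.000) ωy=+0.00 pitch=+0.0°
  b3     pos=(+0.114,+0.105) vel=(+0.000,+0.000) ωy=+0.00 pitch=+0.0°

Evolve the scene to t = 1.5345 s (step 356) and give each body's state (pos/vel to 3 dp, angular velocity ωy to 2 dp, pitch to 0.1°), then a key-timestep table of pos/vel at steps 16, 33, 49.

State at t = 1.5345 s:
  b1     pos=(-0.001,+0.021) vel=(+0.000,+0.000) ωy=+0.00 pitch=+0.0°
  b2     pos=(+0.060,+0.052) vel=(+0.000,+0.000) ωy=-0.01 pitch=+37.4°
  b3     pos=(+0.138,+0.051) vel=(+0.000,+0.000) ωy=+0.00 pitch=+33.0°

Key-timestep trajectory:
   step    t(s)  b1.x    b1.z    b1.vx   b1.vz   b2.x    b2.z    b2.vx   b2.vz   b3.x    b3.z    b3.vx   b3.vz 
     16  0.0690   +0.000  +0.021  -0.001  +0.000   +0.052  +0.062  +0.055  -0.037   +0.118  +0.097  +0.133  -0.223
     33  0.1422   +0.000  +0.021  +0.000  +0.000   +0.058  +0.057  +0.098  -0.119   +0.132  +0.070  +0.203  -0.547
     49  0.2112   +0.000  +0.021  -0.001  +0.001   +0.060  +0.052  -0.003  +0.012   +0.137  +0.051  -0.005  +0.026


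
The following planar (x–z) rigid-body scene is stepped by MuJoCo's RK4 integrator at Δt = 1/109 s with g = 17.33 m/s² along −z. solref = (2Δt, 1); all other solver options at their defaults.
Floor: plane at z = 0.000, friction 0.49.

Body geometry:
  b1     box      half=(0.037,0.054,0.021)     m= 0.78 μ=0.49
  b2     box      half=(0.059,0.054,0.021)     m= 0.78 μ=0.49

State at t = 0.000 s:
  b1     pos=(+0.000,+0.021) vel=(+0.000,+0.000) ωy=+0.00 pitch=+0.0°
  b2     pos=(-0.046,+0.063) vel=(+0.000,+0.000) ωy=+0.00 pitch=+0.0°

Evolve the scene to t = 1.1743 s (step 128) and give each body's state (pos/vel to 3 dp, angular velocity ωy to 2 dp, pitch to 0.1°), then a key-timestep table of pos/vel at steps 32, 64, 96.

State at t = 1.1743 s:
  b1     pos=(+0.001,+0.021) vel=(+0.001,+0.000) ωy=+0.00 pitch=+0.0°
  b2     pos=(-0.057,+0.052) vel=(-0.001,-0.001) ωy=+0.04 pitch=-36.7°

Key-timestep trajectory:
   step    t(s)  b1.x    b1.z    b1.vx   b1.vz   b2.x    b2.z    b2.vx   b2.vz 
     32  0.2936   +0.000  +0.021  +0.001  +0.000   -0.056  +0.053  -0.002  +0.000
     64  0.5872   +0.001  +0.021  +0.001  +0.000   -0.057  +0.053  -0.001  -0.001
     96  0.8807   +0.001  +0.021  +0.001  +0.000   -0.057  +0.052  -0.001  -0.001


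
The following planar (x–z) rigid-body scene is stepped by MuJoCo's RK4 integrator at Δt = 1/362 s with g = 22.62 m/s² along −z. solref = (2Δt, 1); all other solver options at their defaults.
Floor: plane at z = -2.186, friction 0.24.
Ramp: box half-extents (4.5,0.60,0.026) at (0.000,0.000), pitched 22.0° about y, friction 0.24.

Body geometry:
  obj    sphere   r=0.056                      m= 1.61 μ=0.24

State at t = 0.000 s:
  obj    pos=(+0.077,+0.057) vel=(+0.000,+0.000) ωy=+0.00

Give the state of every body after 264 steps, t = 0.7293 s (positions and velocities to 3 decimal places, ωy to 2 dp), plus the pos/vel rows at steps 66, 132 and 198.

State at t = 0.7293 s:
  obj    pos=(+1.570,-0.546) vel=(+4.093,-1.654) ωy=+78.81

Key-timestep trajectory:
   step    t(s)  obj.x    obj.z    obj.vx   obj.vz 
     66  0.1823   +0.170  +0.020  +1.023  -0.413
    132  0.3646   +0.450  -0.093  +2.046  -0.827
    198  0.5470   +0.917  -0.282  +3.070  -1.240


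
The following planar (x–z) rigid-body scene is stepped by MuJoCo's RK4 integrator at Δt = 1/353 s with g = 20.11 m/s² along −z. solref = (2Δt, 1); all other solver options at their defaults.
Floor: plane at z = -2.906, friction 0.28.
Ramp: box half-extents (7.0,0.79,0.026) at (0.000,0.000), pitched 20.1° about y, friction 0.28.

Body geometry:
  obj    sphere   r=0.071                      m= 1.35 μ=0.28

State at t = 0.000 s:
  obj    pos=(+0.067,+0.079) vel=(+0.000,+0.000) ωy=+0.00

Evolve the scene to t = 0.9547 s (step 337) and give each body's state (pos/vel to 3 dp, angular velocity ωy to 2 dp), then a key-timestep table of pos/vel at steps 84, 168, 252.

State at t = 0.9547 s:
  obj    pos=(+2.180,-0.694) vel=(+4.426,-1.620) ωy=+66.37

Key-timestep trajectory:
   step    t(s)  obj.x    obj.z    obj.vx   obj.vz 
     84  0.2380   +0.198  +0.031  +1.103  -0.404
    168  0.4759   +0.592  -0.113  +2.206  -0.807
    252  0.7139   +1.248  -0.354  +3.309  -1.211


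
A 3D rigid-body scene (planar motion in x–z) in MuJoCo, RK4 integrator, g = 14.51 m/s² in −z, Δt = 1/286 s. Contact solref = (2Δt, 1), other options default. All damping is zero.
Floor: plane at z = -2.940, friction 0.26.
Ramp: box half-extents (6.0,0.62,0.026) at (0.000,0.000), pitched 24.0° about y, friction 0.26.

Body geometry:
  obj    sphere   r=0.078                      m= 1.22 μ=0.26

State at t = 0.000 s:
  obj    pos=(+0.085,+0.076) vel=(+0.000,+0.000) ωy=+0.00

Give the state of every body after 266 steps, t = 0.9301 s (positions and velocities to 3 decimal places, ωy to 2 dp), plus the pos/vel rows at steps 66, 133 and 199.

State at t = 0.9301 s:
  obj    pos=(+1.751,-0.666) vel=(+3.582,-1.595) ωy=+50.26

Key-timestep trajectory:
   step    t(s)  obj.x    obj.z    obj.vx   obj.vz 
     66  0.2308   +0.188  +0.030  +0.889  -0.396
    133  0.4650   +0.501  -0.109  +1.791  -0.797
    199  0.6958   +1.017  -0.339  +2.680  -1.193


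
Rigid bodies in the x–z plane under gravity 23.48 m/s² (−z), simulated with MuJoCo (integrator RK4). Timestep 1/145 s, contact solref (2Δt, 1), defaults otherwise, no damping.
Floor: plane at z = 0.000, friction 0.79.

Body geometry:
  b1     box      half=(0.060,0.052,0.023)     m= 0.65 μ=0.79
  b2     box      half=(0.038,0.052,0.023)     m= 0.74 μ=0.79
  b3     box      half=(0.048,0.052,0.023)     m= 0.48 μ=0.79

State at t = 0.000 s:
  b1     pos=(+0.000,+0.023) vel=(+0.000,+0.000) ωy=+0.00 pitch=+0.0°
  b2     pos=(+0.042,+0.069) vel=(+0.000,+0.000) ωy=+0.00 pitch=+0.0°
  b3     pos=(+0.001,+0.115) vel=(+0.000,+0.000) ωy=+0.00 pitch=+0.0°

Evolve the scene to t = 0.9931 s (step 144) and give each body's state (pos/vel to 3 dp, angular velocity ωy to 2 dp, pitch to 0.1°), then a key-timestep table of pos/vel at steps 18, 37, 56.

State at t = 0.9931 s:
  b1     pos=(+0.000,+0.023) vel=(+0.000,+0.000) ωy=+0.00 pitch=+0.0°
  b2     pos=(+0.042,+0.069) vel=(+0.000,+0.000) ωy=+0.00 pitch=+0.2°
  b3     pos=(-0.121,+0.023) vel=(+0.000,+0.000) ωy=+0.00 pitch=+180.0°

Key-timestep trajectory:
   step    t(s)  b1.x    b1.z    b1.vx   b1.vz   b2.x    b2.z    b2.vx   b2.vz   b3.x    b3.z    b3.vx   b3.vz 
     18  0.1241   +0.000  +0.023  +0.001  +0.000   +0.042  +0.069  +0.002  +0.000   -0.011  +0.109  -0.239  -0.199
     37  0.2552   +0.000  +0.023  +0.000  +0.000   +0.042  +0.069  +0.000  +0.000   -0.061  +0.096  -0.341  +0.022
     56  0.3862   +0.000  +0.023  +0.000  +0.000   +0.042  +0.069  +0.000  +0.000   -0.123  +0.019  +0.036  -1.092


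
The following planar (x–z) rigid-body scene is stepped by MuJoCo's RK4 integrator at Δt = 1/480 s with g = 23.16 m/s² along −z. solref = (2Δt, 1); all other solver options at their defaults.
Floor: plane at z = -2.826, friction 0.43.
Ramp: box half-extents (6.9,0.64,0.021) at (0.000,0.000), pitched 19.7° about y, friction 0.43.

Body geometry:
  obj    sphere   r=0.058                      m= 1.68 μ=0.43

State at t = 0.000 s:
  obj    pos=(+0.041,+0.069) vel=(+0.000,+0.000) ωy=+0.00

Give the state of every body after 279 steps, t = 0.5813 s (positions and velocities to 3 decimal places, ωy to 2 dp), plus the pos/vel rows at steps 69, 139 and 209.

State at t = 0.5813 s:
  obj    pos=(+0.928,-0.248) vel=(+3.052,-1.093) ωy=+55.88

Key-timestep trajectory:
   step    t(s)  obj.x    obj.z    obj.vx   obj.vz 
     69  0.1437   +0.095  +0.050  +0.755  -0.270
    139  0.2896   +0.261  -0.010  +1.520  -0.544
    209  0.4354   +0.539  -0.109  +2.286  -0.819


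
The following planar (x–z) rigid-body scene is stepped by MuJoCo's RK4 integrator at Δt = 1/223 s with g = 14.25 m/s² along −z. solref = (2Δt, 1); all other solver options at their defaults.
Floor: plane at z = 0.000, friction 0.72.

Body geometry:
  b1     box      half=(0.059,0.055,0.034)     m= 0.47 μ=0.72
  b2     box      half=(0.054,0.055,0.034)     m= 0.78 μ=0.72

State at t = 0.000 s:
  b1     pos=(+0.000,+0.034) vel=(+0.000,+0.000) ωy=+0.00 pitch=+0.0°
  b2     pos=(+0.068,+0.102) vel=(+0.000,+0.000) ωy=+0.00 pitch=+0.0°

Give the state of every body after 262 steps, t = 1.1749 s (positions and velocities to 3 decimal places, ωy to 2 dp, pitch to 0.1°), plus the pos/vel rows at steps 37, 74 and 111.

State at t = 1.1749 s:
  b1     pos=(+0.000,+0.034) vel=(+0.000,+0.000) ωy=+0.00 pitch=+0.0°
  b2     pos=(+0.119,+0.054) vel=(+0.000,+0.000) ωy=+0.00 pitch=+90.0°

Key-timestep trajectory:
   step    t(s)  b1.x    b1.z    b1.vx   b1.vz   b2.x    b2.z    b2.vx   b2.vz 
     37  0.1659   +0.000  +0.034  +0.000  +0.000   +0.094  +0.078  +0.273  -0.628
     74  0.3318   +0.000  +0.034  +0.000  +0.000   +0.139  +0.062  +0.032  +0.007
    111  0.4978   +0.000  +0.034  +0.000  +0.000   +0.115  +0.056  -0.077  +0.080


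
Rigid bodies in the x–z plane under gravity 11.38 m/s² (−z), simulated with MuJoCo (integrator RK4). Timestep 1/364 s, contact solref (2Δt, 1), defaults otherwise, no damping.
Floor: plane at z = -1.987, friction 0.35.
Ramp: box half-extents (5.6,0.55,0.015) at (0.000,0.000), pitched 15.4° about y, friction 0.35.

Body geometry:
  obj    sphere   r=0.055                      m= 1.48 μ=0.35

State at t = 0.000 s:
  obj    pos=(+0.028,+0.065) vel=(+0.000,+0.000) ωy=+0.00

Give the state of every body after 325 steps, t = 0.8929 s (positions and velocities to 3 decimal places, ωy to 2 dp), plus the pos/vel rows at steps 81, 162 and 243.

State at t = 0.8929 s:
  obj    pos=(+0.858,-0.164) vel=(+1.858,-0.512) ωy=+35.04

Key-timestep trajectory:
   step    t(s)  obj.x    obj.z    obj.vx   obj.vz 
     81  0.2225   +0.080  +0.051  +0.463  -0.128
    162  0.4451   +0.234  +0.008  +0.926  -0.255
    243  0.6676   +0.492  -0.063  +1.389  -0.383


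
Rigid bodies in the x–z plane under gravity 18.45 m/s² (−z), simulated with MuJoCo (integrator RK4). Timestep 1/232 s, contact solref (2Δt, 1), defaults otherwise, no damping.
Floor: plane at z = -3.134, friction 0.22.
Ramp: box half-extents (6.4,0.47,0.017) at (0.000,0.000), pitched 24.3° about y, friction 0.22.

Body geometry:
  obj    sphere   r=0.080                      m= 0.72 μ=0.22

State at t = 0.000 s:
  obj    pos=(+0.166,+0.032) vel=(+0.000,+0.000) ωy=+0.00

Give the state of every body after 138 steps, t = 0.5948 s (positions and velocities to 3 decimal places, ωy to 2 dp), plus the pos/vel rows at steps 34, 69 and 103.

State at t = 0.5948 s:
  obj    pos=(+1.040,-0.363) vel=(+2.940,-1.328) ωy=+40.31

Key-timestep trajectory:
   step    t(s)  obj.x    obj.z    obj.vx   obj.vz 
     34  0.1466   +0.219  +0.008  +0.725  -0.327
     69  0.2974   +0.385  -0.067  +1.470  -0.664
    103  0.4440   +0.653  -0.188  +2.195  -0.991


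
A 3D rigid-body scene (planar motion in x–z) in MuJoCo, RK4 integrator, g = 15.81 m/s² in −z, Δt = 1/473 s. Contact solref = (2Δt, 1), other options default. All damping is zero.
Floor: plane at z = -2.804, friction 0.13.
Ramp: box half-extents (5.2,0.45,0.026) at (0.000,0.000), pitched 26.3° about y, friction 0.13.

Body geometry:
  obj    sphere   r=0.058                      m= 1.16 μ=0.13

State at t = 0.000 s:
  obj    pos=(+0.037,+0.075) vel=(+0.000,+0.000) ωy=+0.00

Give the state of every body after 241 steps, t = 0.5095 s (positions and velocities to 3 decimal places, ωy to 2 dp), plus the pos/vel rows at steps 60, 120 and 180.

State at t = 0.5095 s:
  obj    pos=(+0.639,-0.222) vel=(+2.362,-1.166) ωy=+40.31

Key-timestep trajectory:
   step    t(s)  obj.x    obj.z    obj.vx   obj.vz 
     60  0.1268   +0.075  +0.057  +0.587  -0.300
    120  0.2537   +0.187  +0.001  +1.175  -0.588
    180  0.3805   +0.373  -0.091  +1.766  -0.867
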